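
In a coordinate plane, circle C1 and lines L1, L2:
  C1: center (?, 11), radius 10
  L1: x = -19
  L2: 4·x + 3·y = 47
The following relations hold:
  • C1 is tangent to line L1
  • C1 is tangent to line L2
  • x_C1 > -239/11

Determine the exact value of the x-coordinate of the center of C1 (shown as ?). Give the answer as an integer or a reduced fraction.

-9

1. [C1‖L1]  x_C1² + 38x_C1 + 261 = 0  ⇒  x_C1 = -29 or -9
2. [C1‖L2]  x_C1² − 7x_C1 − 144 = 0  ⇒  x_C1 = -9 or 16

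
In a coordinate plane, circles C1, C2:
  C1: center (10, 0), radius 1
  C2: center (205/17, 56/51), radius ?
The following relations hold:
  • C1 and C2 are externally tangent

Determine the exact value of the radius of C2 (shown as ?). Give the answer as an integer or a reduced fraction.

4/3

1. [ext C1·C2]  r_C2² + 2r_C2 − 40/9 = 0  ⇒  r_C2 = 4/3 (r>0 drops 1)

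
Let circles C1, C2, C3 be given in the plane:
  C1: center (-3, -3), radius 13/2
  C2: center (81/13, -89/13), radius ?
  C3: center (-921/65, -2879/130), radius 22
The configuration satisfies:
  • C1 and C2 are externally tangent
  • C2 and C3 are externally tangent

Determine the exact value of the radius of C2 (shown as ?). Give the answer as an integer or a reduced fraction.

7/2

1. [ext C1·C2]  r_C2² + 13r_C2 − 231/4 = 0  ⇒  r_C2 = 7/2 (r>0 drops 1)
2. [ext C2·C3]  r_C2² + 44r_C2 − 665/4 = 0  ⇒  r_C2 = 7/2 (r>0 drops 1)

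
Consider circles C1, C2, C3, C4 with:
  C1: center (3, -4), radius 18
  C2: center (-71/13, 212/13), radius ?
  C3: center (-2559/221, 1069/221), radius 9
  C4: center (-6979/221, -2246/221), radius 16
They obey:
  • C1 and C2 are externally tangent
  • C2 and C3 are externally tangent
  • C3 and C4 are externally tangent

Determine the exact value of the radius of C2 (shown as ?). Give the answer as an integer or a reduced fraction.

1. [ext C1·C2]  r_C2² + 36r_C2 − 160 = 0  ⇒  r_C2 = 4 (r>0 drops 1)
2. [ext C2·C3]  r_C2² + 18r_C2 − 88 = 0  ⇒  r_C2 = 4 (r>0 drops 1)

4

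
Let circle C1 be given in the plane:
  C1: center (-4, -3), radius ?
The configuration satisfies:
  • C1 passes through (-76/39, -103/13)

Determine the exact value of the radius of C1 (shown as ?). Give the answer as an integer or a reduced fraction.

1. [C1∋P]  r_C1² − 256/9 = 0  ⇒  r_C1 = 16/3 (r>0 drops 1)

16/3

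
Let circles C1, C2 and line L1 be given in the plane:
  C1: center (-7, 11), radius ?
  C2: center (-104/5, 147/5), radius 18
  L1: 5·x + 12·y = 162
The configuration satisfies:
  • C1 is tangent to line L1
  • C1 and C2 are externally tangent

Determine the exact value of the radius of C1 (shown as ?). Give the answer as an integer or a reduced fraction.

1. [C1‖L1]  r_C1² − 25 = 0  ⇒  r_C1 = 5 (r>0 drops 1)
2. [ext C1·C2]  r_C1² + 36r_C1 − 205 = 0  ⇒  r_C1 = 5 (r>0 drops 1)

5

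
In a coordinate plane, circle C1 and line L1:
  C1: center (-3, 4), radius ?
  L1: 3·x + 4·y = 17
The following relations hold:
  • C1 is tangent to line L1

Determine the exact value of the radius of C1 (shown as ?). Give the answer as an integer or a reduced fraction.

1. [C1‖L1]  r_C1² − 4 = 0  ⇒  r_C1 = 2 (r>0 drops 1)

2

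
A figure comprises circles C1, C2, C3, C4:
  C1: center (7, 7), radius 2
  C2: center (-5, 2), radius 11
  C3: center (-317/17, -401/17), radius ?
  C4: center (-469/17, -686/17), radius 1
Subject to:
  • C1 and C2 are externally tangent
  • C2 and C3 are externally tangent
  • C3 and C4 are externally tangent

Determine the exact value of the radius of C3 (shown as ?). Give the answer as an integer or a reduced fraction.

18

1. [ext C2·C3]  r_C3² + 22r_C3 − 720 = 0  ⇒  r_C3 = 18 (r>0 drops 1)
2. [ext C3·C4]  r_C3² + 2r_C3 − 360 = 0  ⇒  r_C3 = 18 (r>0 drops 1)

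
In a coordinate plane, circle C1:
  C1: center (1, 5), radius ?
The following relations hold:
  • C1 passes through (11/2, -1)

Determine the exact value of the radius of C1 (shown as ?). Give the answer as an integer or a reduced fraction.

15/2

1. [C1∋P]  r_C1² − 225/4 = 0  ⇒  r_C1 = 15/2 (r>0 drops 1)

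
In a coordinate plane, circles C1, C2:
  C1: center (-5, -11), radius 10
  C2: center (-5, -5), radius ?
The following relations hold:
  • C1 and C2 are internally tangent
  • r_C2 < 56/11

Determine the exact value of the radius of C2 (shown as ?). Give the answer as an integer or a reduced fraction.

1. [int C1,C2]  r_C2² − 20r_C2 + 64 = 0  ⇒  r_C2 = 4 or 16
2. given r_C2 < 56/11: keep 4

4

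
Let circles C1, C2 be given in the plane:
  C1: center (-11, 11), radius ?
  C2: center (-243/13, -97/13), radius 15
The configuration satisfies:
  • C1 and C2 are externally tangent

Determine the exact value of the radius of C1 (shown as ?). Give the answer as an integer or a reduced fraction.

5

1. [ext C1·C2]  r_C1² + 30r_C1 − 175 = 0  ⇒  r_C1 = 5 (r>0 drops 1)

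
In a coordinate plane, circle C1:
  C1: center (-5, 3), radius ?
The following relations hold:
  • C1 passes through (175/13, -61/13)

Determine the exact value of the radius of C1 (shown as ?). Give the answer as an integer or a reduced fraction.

1. [C1∋P]  r_C1² − 400 = 0  ⇒  r_C1 = 20 (r>0 drops 1)

20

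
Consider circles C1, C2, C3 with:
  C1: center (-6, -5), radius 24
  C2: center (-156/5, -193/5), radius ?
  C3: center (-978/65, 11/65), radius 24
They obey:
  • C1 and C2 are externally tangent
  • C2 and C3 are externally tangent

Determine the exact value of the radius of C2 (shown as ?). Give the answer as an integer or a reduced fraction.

18

1. [ext C1·C2]  r_C2² + 48r_C2 − 1188 = 0  ⇒  r_C2 = 18 (r>0 drops 1)
2. [ext C2·C3]  r_C2² + 48r_C2 − 1188 = 0  ⇒  r_C2 = 18 (r>0 drops 1)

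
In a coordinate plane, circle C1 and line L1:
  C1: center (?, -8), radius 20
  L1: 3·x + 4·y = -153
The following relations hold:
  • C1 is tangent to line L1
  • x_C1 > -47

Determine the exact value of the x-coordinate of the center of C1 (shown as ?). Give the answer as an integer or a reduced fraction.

-7

1. [C1‖L1]  x_C1² + (242/3)x_C1 + 1547/3 = 0  ⇒  x_C1 = -221/3 or -7
2. given x_C1 > -47: keep -7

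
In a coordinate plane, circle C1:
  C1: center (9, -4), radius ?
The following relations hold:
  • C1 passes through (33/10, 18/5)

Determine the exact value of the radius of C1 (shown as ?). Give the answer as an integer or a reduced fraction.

19/2

1. [C1∋P]  r_C1² − 361/4 = 0  ⇒  r_C1 = 19/2 (r>0 drops 1)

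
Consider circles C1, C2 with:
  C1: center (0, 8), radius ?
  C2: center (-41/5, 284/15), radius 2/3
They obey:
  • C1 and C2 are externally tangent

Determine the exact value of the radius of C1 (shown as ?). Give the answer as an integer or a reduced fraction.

13

1. [ext C1·C2]  r_C1² + (4/3)r_C1 − 559/3 = 0  ⇒  r_C1 = 13 (r>0 drops 1)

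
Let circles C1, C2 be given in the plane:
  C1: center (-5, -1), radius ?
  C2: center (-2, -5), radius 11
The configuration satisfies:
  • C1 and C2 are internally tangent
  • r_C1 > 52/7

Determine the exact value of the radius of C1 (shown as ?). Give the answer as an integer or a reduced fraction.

16

1. [int C1,C2]  r_C1² − 22r_C1 + 96 = 0  ⇒  r_C1 = 6 or 16
2. given r_C1 > 52/7: keep 16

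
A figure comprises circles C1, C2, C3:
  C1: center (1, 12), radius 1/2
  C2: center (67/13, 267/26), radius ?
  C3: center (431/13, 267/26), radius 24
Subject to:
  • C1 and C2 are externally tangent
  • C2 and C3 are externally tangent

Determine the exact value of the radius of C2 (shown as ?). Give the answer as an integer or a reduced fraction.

1. [ext C1·C2]  r_C2² + 1r_C2 − 20 = 0  ⇒  r_C2 = 4 (r>0 drops 1)
2. [ext C2·C3]  r_C2² + 48r_C2 − 208 = 0  ⇒  r_C2 = 4 (r>0 drops 1)

4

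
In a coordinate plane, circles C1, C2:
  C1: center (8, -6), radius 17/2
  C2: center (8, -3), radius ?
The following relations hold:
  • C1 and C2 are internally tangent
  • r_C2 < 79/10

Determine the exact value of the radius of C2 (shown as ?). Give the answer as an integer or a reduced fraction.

1. [int C1,C2]  r_C2² − 17r_C2 + 253/4 = 0  ⇒  r_C2 = 11/2 or 23/2
2. given r_C2 < 79/10: keep 11/2

11/2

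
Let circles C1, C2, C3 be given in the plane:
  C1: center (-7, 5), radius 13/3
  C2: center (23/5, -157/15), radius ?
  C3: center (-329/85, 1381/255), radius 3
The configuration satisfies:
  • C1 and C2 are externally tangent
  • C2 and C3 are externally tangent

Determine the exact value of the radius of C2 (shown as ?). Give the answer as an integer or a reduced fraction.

1. [ext C1·C2]  r_C2² + (26/3)r_C2 − 355 = 0  ⇒  r_C2 = 15 (r>0 drops 1)
2. [ext C2·C3]  r_C2² + 6r_C2 − 315 = 0  ⇒  r_C2 = 15 (r>0 drops 1)

15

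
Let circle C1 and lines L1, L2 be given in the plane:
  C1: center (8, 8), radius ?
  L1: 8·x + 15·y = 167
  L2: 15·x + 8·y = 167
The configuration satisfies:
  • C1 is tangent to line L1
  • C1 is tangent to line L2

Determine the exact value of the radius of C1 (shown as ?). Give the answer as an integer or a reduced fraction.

1

1. [C1‖L1]  r_C1² − 1 = 0  ⇒  r_C1 = 1 (r>0 drops 1)
2. [C1‖L2]  r_C1² − 1 = 0  ⇒  r_C1 = 1 (r>0 drops 1)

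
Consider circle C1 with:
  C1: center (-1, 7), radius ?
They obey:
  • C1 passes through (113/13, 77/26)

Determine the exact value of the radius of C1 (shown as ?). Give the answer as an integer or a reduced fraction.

1. [C1∋P]  r_C1² − 441/4 = 0  ⇒  r_C1 = 21/2 (r>0 drops 1)

21/2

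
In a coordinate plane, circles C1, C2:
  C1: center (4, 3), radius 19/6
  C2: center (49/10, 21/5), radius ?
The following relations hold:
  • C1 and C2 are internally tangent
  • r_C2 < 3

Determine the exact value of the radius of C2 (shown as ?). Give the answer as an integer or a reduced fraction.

1. [int C1,C2]  r_C2² − (19/3)r_C2 + 70/9 = 0  ⇒  r_C2 = 5/3 or 14/3
2. given r_C2 < 3: keep 5/3

5/3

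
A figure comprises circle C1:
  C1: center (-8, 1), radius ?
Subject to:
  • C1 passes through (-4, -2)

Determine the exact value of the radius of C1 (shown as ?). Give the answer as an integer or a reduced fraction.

1. [C1∋P]  r_C1² − 25 = 0  ⇒  r_C1 = 5 (r>0 drops 1)

5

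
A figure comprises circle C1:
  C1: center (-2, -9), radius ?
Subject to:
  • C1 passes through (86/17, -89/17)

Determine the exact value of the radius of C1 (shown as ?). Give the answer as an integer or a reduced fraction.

1. [C1∋P]  r_C1² − 64 = 0  ⇒  r_C1 = 8 (r>0 drops 1)

8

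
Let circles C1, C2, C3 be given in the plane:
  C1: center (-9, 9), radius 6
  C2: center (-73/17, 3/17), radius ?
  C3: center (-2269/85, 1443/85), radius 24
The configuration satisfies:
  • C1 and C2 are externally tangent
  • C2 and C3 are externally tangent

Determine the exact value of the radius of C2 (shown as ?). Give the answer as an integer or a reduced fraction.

1. [ext C1·C2]  r_C2² + 12r_C2 − 64 = 0  ⇒  r_C2 = 4 (r>0 drops 1)
2. [ext C2·C3]  r_C2² + 48r_C2 − 208 = 0  ⇒  r_C2 = 4 (r>0 drops 1)

4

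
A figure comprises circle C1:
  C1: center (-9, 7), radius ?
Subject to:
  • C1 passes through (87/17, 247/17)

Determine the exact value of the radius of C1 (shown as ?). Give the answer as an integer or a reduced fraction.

16

1. [C1∋P]  r_C1² − 256 = 0  ⇒  r_C1 = 16 (r>0 drops 1)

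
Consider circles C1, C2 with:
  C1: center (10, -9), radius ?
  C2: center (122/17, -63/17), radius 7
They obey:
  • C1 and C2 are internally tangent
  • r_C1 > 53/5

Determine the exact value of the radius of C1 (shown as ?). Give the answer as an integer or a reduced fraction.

13

1. [int C1,C2]  r_C1² − 14r_C1 + 13 = 0  ⇒  r_C1 = 1 or 13
2. given r_C1 > 53/5: keep 13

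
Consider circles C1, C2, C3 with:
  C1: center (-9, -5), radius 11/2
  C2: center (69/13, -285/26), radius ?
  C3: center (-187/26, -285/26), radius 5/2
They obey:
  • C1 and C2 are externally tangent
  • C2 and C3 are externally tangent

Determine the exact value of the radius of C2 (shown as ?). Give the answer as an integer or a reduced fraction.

1. [ext C1·C2]  r_C2² + 11r_C2 − 210 = 0  ⇒  r_C2 = 10 (r>0 drops 1)
2. [ext C2·C3]  r_C2² + 5r_C2 − 150 = 0  ⇒  r_C2 = 10 (r>0 drops 1)

10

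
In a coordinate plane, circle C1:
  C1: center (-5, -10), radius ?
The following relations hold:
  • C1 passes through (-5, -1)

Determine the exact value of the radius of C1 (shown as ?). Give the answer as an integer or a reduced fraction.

9

1. [C1∋P]  r_C1² − 81 = 0  ⇒  r_C1 = 9 (r>0 drops 1)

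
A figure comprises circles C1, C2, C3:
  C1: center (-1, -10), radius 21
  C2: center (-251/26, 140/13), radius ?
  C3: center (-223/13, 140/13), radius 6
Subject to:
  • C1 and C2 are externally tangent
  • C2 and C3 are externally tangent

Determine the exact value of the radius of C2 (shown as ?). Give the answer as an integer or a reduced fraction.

1. [ext C1·C2]  r_C2² + 42r_C2 − 261/4 = 0  ⇒  r_C2 = 3/2 (r>0 drops 1)
2. [ext C2·C3]  r_C2² + 12r_C2 − 81/4 = 0  ⇒  r_C2 = 3/2 (r>0 drops 1)

3/2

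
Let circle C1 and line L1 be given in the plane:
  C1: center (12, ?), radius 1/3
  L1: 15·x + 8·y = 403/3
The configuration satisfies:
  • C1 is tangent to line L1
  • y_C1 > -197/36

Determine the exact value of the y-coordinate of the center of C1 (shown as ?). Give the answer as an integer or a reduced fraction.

-5

1. [C1‖L1]  y_C1² + (137/12)y_C1 + 385/12 = 0  ⇒  y_C1 = -77/12 or -5
2. given y_C1 > -197/36: keep -5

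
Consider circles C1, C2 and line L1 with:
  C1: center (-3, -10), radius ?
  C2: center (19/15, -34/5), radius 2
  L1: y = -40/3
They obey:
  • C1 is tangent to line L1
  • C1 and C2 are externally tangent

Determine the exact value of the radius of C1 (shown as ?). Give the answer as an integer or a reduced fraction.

1. [C1‖L1]  r_C1² − 100/9 = 0  ⇒  r_C1 = 10/3 (r>0 drops 1)
2. [ext C1·C2]  r_C1² + 4r_C1 − 220/9 = 0  ⇒  r_C1 = 10/3 (r>0 drops 1)

10/3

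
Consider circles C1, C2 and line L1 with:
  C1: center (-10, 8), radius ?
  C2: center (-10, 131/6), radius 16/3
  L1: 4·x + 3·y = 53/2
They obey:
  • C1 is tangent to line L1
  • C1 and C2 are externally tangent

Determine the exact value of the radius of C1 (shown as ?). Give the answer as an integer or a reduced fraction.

1. [C1‖L1]  r_C1² − 289/4 = 0  ⇒  r_C1 = 17/2 (r>0 drops 1)
2. [ext C1·C2]  r_C1² + (32/3)r_C1 − 1955/12 = 0  ⇒  r_C1 = 17/2 (r>0 drops 1)

17/2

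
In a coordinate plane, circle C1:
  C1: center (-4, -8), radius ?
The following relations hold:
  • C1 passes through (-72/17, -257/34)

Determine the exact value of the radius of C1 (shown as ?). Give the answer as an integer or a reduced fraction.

1/2

1. [C1∋P]  r_C1² − 1/4 = 0  ⇒  r_C1 = 1/2 (r>0 drops 1)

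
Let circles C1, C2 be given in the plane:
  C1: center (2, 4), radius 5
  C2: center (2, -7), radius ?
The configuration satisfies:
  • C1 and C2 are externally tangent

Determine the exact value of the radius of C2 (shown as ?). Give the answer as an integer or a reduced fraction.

1. [ext C1·C2]  r_C2² + 10r_C2 − 96 = 0  ⇒  r_C2 = 6 (r>0 drops 1)

6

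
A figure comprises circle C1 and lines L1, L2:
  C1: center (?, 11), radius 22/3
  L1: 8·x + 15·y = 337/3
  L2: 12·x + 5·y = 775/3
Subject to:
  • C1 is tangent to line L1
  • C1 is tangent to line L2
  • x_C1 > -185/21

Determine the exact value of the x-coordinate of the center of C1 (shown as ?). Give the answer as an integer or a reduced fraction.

1. [C1‖L1]  x_C1² + (79/6)x_C1 − 399/2 = 0  ⇒  x_C1 = -133/6 or 9
2. [C1‖L2]  x_C1² − (305/9)x_C1 + 224 = 0  ⇒  x_C1 = 9 or 224/9

9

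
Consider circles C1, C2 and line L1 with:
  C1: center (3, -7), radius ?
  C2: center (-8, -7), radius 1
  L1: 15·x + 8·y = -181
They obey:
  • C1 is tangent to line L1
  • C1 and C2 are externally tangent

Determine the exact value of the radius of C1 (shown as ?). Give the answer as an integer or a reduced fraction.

10

1. [C1‖L1]  r_C1² − 100 = 0  ⇒  r_C1 = 10 (r>0 drops 1)
2. [ext C1·C2]  r_C1² + 2r_C1 − 120 = 0  ⇒  r_C1 = 10 (r>0 drops 1)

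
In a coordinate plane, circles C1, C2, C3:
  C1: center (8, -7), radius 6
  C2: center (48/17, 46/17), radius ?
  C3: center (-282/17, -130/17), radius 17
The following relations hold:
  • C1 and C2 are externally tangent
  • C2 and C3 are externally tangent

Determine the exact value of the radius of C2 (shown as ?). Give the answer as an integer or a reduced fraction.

5

1. [ext C1·C2]  r_C2² + 12r_C2 − 85 = 0  ⇒  r_C2 = 5 (r>0 drops 1)
2. [ext C2·C3]  r_C2² + 34r_C2 − 195 = 0  ⇒  r_C2 = 5 (r>0 drops 1)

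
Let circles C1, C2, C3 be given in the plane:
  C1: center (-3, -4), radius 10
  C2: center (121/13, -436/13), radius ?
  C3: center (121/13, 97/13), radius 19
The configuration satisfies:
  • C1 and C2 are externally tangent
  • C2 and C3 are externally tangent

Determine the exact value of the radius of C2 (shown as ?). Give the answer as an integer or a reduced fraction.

1. [ext C1·C2]  r_C2² + 20r_C2 − 924 = 0  ⇒  r_C2 = 22 (r>0 drops 1)
2. [ext C2·C3]  r_C2² + 38r_C2 − 1320 = 0  ⇒  r_C2 = 22 (r>0 drops 1)

22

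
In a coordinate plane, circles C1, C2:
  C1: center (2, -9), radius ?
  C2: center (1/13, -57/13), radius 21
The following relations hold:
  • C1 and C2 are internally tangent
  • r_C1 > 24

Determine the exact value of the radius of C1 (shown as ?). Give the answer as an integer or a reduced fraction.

26

1. [int C1,C2]  r_C1² − 42r_C1 + 416 = 0  ⇒  r_C1 = 16 or 26
2. given r_C1 > 24: keep 26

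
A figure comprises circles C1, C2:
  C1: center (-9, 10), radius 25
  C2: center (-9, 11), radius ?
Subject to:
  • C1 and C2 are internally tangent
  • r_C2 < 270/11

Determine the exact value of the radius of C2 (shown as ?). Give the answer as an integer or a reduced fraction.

1. [int C1,C2]  r_C2² − 50r_C2 + 624 = 0  ⇒  r_C2 = 24 or 26
2. given r_C2 < 270/11: keep 24

24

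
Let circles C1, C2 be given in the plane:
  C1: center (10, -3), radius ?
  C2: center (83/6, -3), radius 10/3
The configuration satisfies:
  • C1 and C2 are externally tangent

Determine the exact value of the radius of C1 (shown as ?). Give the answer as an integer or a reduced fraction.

1/2

1. [ext C1·C2]  r_C1² + (20/3)r_C1 − 43/12 = 0  ⇒  r_C1 = 1/2 (r>0 drops 1)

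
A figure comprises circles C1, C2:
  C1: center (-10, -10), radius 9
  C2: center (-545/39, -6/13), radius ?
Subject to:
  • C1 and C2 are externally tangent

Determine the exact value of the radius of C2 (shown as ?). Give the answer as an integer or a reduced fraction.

1. [ext C1·C2]  r_C2² + 18r_C2 − 232/9 = 0  ⇒  r_C2 = 4/3 (r>0 drops 1)

4/3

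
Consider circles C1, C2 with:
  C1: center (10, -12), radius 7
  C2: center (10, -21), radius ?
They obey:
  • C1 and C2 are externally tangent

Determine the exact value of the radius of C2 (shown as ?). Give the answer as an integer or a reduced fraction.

2

1. [ext C1·C2]  r_C2² + 14r_C2 − 32 = 0  ⇒  r_C2 = 2 (r>0 drops 1)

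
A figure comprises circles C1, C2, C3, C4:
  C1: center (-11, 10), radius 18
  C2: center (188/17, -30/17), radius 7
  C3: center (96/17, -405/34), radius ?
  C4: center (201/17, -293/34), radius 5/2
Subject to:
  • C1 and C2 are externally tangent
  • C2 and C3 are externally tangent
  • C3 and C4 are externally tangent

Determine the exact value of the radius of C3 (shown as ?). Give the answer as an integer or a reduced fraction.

9/2

1. [ext C2·C3]  r_C3² + 14r_C3 − 333/4 = 0  ⇒  r_C3 = 9/2 (r>0 drops 1)
2. [ext C3·C4]  r_C3² + 5r_C3 − 171/4 = 0  ⇒  r_C3 = 9/2 (r>0 drops 1)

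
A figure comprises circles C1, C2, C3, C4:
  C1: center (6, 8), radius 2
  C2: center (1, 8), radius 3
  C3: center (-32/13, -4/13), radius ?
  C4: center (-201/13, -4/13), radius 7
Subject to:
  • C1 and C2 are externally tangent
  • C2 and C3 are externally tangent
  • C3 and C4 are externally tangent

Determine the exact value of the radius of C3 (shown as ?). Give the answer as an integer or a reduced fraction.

6

1. [ext C2·C3]  r_C3² + 6r_C3 − 72 = 0  ⇒  r_C3 = 6 (r>0 drops 1)
2. [ext C3·C4]  r_C3² + 14r_C3 − 120 = 0  ⇒  r_C3 = 6 (r>0 drops 1)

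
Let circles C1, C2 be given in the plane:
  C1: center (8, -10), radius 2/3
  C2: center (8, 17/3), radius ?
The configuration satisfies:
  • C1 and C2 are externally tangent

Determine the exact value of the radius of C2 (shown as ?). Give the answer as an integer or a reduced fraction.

1. [ext C1·C2]  r_C2² + (4/3)r_C2 − 245 = 0  ⇒  r_C2 = 15 (r>0 drops 1)

15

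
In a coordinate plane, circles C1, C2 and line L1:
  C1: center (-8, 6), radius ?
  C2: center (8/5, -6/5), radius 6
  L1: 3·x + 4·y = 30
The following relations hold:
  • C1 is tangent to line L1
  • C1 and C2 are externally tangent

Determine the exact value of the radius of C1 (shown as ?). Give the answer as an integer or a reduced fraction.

6

1. [C1‖L1]  r_C1² − 36 = 0  ⇒  r_C1 = 6 (r>0 drops 1)
2. [ext C1·C2]  r_C1² + 12r_C1 − 108 = 0  ⇒  r_C1 = 6 (r>0 drops 1)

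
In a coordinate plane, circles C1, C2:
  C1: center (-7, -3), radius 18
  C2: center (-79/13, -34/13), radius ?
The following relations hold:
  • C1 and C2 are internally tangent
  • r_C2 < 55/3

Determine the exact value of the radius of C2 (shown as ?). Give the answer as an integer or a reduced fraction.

17

1. [int C1,C2]  r_C2² − 36r_C2 + 323 = 0  ⇒  r_C2 = 17 or 19
2. given r_C2 < 55/3: keep 17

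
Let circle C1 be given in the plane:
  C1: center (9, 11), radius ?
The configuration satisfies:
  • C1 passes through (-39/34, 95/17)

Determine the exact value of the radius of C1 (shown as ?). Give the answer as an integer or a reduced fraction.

1. [C1∋P]  r_C1² − 529/4 = 0  ⇒  r_C1 = 23/2 (r>0 drops 1)

23/2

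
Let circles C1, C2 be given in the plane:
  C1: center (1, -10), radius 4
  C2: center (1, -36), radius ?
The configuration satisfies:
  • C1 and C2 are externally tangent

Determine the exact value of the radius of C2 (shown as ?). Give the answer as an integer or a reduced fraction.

1. [ext C1·C2]  r_C2² + 8r_C2 − 660 = 0  ⇒  r_C2 = 22 (r>0 drops 1)

22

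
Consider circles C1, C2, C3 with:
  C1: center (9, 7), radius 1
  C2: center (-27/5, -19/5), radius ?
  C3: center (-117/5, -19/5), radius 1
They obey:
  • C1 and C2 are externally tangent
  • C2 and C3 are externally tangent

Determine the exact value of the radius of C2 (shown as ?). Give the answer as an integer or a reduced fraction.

1. [ext C1·C2]  r_C2² + 2r_C2 − 323 = 0  ⇒  r_C2 = 17 (r>0 drops 1)
2. [ext C2·C3]  r_C2² + 2r_C2 − 323 = 0  ⇒  r_C2 = 17 (r>0 drops 1)

17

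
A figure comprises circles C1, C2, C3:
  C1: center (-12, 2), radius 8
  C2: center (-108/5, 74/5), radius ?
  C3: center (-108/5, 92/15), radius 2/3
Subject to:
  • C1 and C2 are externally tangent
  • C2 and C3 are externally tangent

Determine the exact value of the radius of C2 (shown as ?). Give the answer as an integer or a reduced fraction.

8

1. [ext C1·C2]  r_C2² + 16r_C2 − 192 = 0  ⇒  r_C2 = 8 (r>0 drops 1)
2. [ext C2·C3]  r_C2² + (4/3)r_C2 − 224/3 = 0  ⇒  r_C2 = 8 (r>0 drops 1)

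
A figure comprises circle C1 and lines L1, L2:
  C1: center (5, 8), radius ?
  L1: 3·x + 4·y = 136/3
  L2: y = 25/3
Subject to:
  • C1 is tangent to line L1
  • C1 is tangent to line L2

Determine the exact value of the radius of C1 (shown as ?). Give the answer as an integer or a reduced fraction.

1/3

1. [C1‖L1]  r_C1² − 1/9 = 0  ⇒  r_C1 = 1/3 (r>0 drops 1)
2. [C1‖L2]  r_C1² − 1/9 = 0  ⇒  r_C1 = 1/3 (r>0 drops 1)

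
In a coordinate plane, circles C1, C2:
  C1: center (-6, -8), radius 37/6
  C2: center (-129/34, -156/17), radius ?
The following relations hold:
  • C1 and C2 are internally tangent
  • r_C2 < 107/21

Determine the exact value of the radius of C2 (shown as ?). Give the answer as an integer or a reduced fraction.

11/3

1. [int C1,C2]  r_C2² − (37/3)r_C2 + 286/9 = 0  ⇒  r_C2 = 11/3 or 26/3
2. given r_C2 < 107/21: keep 11/3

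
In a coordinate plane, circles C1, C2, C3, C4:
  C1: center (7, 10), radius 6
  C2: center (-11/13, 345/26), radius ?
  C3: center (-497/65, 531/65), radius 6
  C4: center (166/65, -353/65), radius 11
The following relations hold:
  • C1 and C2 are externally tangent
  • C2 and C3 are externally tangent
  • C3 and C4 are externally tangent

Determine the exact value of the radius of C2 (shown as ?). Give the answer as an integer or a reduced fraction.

5/2

1. [ext C1·C2]  r_C2² + 12r_C2 − 145/4 = 0  ⇒  r_C2 = 5/2 (r>0 drops 1)
2. [ext C2·C3]  r_C2² + 12r_C2 − 145/4 = 0  ⇒  r_C2 = 5/2 (r>0 drops 1)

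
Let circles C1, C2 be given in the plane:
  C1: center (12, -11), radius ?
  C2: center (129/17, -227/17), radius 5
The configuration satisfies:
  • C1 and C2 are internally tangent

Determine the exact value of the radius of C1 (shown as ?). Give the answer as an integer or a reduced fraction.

1. [int C1,C2]  r_C1² − 10r_C1 = 0  ⇒  r_C1 = 10 (r>0 drops 1)

10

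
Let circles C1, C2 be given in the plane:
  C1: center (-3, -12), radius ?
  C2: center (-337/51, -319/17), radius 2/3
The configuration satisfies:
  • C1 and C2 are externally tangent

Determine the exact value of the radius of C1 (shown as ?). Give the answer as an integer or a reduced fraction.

1. [ext C1·C2]  r_C1² + (4/3)r_C1 − 175/3 = 0  ⇒  r_C1 = 7 (r>0 drops 1)

7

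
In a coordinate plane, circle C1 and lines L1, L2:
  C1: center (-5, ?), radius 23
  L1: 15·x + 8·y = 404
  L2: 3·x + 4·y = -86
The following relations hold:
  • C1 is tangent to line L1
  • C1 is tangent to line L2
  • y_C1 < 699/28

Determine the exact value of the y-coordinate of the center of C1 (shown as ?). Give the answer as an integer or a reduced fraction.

11

1. [C1‖L1]  y_C1² − (479/4)y_C1 + 4785/4 = 0  ⇒  y_C1 = 11 or 435/4
2. [C1‖L2]  y_C1² + (71/2)y_C1 − 1023/2 = 0  ⇒  y_C1 = -93/2 or 11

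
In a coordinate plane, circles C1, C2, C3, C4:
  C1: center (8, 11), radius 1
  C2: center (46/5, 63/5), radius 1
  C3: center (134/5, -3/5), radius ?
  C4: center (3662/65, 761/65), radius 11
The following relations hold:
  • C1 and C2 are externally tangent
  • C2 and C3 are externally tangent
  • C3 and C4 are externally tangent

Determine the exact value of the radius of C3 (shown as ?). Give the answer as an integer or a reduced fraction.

1. [ext C2·C3]  r_C3² + 2r_C3 − 483 = 0  ⇒  r_C3 = 21 (r>0 drops 1)
2. [ext C3·C4]  r_C3² + 22r_C3 − 903 = 0  ⇒  r_C3 = 21 (r>0 drops 1)

21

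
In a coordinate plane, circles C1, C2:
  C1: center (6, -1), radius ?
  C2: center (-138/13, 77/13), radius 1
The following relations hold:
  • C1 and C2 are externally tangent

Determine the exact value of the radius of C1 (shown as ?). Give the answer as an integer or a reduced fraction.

17

1. [ext C1·C2]  r_C1² + 2r_C1 − 323 = 0  ⇒  r_C1 = 17 (r>0 drops 1)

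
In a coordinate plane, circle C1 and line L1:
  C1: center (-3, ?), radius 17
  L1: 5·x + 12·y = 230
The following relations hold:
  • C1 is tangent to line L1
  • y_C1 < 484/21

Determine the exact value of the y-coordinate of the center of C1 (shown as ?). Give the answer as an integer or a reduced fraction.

1. [C1‖L1]  y_C1² − (245/6)y_C1 + 233/3 = 0  ⇒  y_C1 = 2 or 233/6
2. given y_C1 < 484/21: keep 2

2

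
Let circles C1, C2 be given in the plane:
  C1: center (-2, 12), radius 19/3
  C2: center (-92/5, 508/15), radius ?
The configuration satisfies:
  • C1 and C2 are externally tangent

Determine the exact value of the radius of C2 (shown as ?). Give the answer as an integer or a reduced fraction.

1. [ext C1·C2]  r_C2² + (38/3)r_C2 − 707 = 0  ⇒  r_C2 = 21 (r>0 drops 1)

21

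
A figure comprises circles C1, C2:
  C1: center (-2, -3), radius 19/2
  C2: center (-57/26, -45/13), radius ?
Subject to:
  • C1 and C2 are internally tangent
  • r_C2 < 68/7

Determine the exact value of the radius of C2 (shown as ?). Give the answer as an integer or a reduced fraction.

9

1. [int C1,C2]  r_C2² − 19r_C2 + 90 = 0  ⇒  r_C2 = 9 or 10
2. given r_C2 < 68/7: keep 9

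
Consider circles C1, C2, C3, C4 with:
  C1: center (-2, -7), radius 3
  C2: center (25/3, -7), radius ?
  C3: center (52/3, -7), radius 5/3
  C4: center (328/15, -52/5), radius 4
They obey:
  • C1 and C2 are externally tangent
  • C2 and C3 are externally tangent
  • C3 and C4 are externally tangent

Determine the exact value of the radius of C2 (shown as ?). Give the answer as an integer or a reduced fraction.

1. [ext C1·C2]  r_C2² + 6r_C2 − 880/9 = 0  ⇒  r_C2 = 22/3 (r>0 drops 1)
2. [ext C2·C3]  r_C2² + (10/3)r_C2 − 704/9 = 0  ⇒  r_C2 = 22/3 (r>0 drops 1)

22/3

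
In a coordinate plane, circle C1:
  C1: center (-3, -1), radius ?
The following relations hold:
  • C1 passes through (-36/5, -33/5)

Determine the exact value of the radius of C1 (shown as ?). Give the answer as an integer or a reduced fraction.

1. [C1∋P]  r_C1² − 49 = 0  ⇒  r_C1 = 7 (r>0 drops 1)

7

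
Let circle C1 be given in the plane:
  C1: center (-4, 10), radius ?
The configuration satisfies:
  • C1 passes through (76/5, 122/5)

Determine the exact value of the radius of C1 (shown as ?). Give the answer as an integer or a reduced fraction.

1. [C1∋P]  r_C1² − 576 = 0  ⇒  r_C1 = 24 (r>0 drops 1)

24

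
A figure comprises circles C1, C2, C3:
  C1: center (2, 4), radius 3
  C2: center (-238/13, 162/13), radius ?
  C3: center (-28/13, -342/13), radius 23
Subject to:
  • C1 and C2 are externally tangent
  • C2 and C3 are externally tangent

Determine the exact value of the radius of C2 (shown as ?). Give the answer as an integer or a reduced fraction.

19

1. [ext C1·C2]  r_C2² + 6r_C2 − 475 = 0  ⇒  r_C2 = 19 (r>0 drops 1)
2. [ext C2·C3]  r_C2² + 46r_C2 − 1235 = 0  ⇒  r_C2 = 19 (r>0 drops 1)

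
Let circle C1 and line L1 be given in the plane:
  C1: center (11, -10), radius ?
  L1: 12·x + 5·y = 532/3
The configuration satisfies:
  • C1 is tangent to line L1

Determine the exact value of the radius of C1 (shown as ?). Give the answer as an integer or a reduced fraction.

1. [C1‖L1]  r_C1² − 484/9 = 0  ⇒  r_C1 = 22/3 (r>0 drops 1)

22/3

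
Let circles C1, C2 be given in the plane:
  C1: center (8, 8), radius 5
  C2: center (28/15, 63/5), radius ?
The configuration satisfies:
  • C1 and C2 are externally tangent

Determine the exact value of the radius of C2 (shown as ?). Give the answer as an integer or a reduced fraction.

1. [ext C1·C2]  r_C2² + 10r_C2 − 304/9 = 0  ⇒  r_C2 = 8/3 (r>0 drops 1)

8/3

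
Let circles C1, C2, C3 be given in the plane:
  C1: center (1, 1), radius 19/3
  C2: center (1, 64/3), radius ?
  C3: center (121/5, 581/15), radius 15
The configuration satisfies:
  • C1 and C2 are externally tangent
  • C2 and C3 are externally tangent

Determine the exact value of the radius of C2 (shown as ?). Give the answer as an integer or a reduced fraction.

1. [ext C1·C2]  r_C2² + (38/3)r_C2 − 1120/3 = 0  ⇒  r_C2 = 14 (r>0 drops 1)
2. [ext C2·C3]  r_C2² + 30r_C2 − 616 = 0  ⇒  r_C2 = 14 (r>0 drops 1)

14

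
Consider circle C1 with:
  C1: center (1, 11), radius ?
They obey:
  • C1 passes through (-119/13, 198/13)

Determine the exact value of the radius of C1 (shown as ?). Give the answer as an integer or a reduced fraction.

11

1. [C1∋P]  r_C1² − 121 = 0  ⇒  r_C1 = 11 (r>0 drops 1)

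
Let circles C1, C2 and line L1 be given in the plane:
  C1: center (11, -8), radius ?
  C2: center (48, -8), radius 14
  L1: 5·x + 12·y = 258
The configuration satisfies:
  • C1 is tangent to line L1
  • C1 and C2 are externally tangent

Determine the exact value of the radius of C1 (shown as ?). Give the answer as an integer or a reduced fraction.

1. [C1‖L1]  r_C1² − 529 = 0  ⇒  r_C1 = 23 (r>0 drops 1)
2. [ext C1·C2]  r_C1² + 28r_C1 − 1173 = 0  ⇒  r_C1 = 23 (r>0 drops 1)

23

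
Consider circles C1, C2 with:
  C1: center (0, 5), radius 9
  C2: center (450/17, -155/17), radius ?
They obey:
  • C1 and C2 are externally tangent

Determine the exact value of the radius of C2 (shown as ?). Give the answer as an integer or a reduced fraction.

1. [ext C1·C2]  r_C2² + 18r_C2 − 819 = 0  ⇒  r_C2 = 21 (r>0 drops 1)

21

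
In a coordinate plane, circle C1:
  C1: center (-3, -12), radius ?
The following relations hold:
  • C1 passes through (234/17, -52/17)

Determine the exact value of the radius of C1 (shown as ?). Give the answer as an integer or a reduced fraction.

19

1. [C1∋P]  r_C1² − 361 = 0  ⇒  r_C1 = 19 (r>0 drops 1)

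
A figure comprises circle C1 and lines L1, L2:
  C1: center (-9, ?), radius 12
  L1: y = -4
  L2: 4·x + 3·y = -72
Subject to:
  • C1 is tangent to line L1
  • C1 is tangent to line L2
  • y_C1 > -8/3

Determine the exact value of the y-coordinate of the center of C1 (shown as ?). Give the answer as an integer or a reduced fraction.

8

1. [C1‖L1]  y_C1² + 8y_C1 − 128 = 0  ⇒  y_C1 = -16 or 8
2. [C1‖L2]  y_C1² + 24y_C1 − 256 = 0  ⇒  y_C1 = -32 or 8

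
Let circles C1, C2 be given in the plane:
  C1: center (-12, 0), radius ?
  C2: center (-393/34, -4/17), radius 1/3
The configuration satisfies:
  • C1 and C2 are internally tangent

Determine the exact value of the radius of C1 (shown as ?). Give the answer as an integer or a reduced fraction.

5/6

1. [int C1,C2]  r_C1² − (2/3)r_C1 − 5/36 = 0  ⇒  r_C1 = 5/6 (r>0 drops 1)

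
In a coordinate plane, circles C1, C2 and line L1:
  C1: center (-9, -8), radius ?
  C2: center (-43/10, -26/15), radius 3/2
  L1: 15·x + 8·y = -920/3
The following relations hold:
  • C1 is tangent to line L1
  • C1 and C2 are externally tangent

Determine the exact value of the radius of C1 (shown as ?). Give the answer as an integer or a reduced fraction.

19/3

1. [C1‖L1]  r_C1² − 361/9 = 0  ⇒  r_C1 = 19/3 (r>0 drops 1)
2. [ext C1·C2]  r_C1² + 3r_C1 − 532/9 = 0  ⇒  r_C1 = 19/3 (r>0 drops 1)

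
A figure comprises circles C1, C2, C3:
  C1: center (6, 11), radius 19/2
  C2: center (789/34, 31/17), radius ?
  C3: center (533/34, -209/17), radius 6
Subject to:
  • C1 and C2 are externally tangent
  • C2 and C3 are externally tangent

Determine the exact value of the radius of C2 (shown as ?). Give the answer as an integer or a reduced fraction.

10

1. [ext C1·C2]  r_C2² + 19r_C2 − 290 = 0  ⇒  r_C2 = 10 (r>0 drops 1)
2. [ext C2·C3]  r_C2² + 12r_C2 − 220 = 0  ⇒  r_C2 = 10 (r>0 drops 1)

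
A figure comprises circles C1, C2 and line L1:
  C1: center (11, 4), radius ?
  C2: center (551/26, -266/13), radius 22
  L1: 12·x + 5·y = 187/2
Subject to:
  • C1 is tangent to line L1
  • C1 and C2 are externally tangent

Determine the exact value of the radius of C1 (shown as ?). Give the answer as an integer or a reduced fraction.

1. [C1‖L1]  r_C1² − 81/4 = 0  ⇒  r_C1 = 9/2 (r>0 drops 1)
2. [ext C1·C2]  r_C1² + 44r_C1 − 873/4 = 0  ⇒  r_C1 = 9/2 (r>0 drops 1)

9/2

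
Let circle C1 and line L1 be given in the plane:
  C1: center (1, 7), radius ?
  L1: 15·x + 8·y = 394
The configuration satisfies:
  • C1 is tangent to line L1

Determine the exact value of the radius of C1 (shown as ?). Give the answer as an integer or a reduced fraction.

1. [C1‖L1]  r_C1² − 361 = 0  ⇒  r_C1 = 19 (r>0 drops 1)

19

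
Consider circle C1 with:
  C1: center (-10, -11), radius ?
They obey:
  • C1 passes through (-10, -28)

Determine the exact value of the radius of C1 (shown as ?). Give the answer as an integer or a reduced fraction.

17

1. [C1∋P]  r_C1² − 289 = 0  ⇒  r_C1 = 17 (r>0 drops 1)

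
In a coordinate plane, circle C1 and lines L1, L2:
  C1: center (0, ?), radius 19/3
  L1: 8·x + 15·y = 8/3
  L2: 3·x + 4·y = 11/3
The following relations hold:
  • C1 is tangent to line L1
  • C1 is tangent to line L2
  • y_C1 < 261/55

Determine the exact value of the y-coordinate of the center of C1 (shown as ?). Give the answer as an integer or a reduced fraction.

-7

1. [C1‖L1]  y_C1² − (16/45)y_C1 − 2317/45 = 0  ⇒  y_C1 = -7 or 331/45
2. [C1‖L2]  y_C1² − (11/6)y_C1 − 371/6 = 0  ⇒  y_C1 = -7 or 53/6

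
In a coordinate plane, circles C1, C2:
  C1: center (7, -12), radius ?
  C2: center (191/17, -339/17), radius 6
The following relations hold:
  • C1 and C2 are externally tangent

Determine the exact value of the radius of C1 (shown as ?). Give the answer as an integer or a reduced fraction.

3

1. [ext C1·C2]  r_C1² + 12r_C1 − 45 = 0  ⇒  r_C1 = 3 (r>0 drops 1)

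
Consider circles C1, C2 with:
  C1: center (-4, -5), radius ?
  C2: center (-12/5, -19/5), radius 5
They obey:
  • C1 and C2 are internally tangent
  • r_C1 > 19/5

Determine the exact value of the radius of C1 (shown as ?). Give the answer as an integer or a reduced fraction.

7

1. [int C1,C2]  r_C1² − 10r_C1 + 21 = 0  ⇒  r_C1 = 3 or 7
2. given r_C1 > 19/5: keep 7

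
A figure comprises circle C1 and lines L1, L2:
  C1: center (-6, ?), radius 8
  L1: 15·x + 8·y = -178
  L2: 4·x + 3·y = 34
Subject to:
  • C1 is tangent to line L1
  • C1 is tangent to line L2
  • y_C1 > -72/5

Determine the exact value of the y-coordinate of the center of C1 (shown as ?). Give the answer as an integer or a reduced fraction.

1. [C1‖L1]  y_C1² + 22y_C1 − 168 = 0  ⇒  y_C1 = -28 or 6
2. [C1‖L2]  y_C1² − (116/3)y_C1 + 196 = 0  ⇒  y_C1 = 6 or 98/3

6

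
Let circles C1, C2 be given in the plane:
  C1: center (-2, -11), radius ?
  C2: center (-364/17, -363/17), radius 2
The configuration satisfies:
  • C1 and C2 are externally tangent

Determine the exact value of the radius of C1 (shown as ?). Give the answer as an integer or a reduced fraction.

20

1. [ext C1·C2]  r_C1² + 4r_C1 − 480 = 0  ⇒  r_C1 = 20 (r>0 drops 1)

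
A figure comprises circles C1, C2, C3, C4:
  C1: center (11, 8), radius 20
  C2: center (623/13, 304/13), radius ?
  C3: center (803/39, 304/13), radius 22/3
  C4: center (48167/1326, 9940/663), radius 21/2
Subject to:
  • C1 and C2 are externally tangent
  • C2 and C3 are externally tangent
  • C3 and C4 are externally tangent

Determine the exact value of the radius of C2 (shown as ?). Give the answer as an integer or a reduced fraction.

1. [ext C1·C2]  r_C2² + 40r_C2 − 1200 = 0  ⇒  r_C2 = 20 (r>0 drops 1)
2. [ext C2·C3]  r_C2² + (44/3)r_C2 − 2080/3 = 0  ⇒  r_C2 = 20 (r>0 drops 1)

20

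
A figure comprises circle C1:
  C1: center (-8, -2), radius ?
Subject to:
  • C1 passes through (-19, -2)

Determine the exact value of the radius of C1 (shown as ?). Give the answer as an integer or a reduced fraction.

1. [C1∋P]  r_C1² − 121 = 0  ⇒  r_C1 = 11 (r>0 drops 1)

11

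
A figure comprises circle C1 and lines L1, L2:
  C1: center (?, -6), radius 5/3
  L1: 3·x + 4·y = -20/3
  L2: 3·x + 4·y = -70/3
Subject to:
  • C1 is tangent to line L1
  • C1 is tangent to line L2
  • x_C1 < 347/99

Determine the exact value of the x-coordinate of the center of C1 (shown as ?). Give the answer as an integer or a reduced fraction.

1. [C1‖L1]  x_C1² − (104/9)x_C1 + 77/3 = 0  ⇒  x_C1 = 3 or 77/9
2. [C1‖L2]  x_C1² − (4/9)x_C1 − 23/3 = 0  ⇒  x_C1 = -23/9 or 3

3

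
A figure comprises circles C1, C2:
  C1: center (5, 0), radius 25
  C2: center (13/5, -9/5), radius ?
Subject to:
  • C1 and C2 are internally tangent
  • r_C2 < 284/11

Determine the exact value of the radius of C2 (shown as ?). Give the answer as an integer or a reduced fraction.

1. [int C1,C2]  r_C2² − 50r_C2 + 616 = 0  ⇒  r_C2 = 22 or 28
2. given r_C2 < 284/11: keep 22

22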